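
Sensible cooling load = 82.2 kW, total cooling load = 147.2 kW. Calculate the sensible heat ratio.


SHR = Q_sensible / Q_total
SHR = 82.2 / 147.2
SHR = 0.558

0.558


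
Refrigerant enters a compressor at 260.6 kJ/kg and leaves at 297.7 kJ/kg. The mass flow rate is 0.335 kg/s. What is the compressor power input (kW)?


dh = 297.7 - 260.6 = 37.1 kJ/kg
W = m_dot * dh = 0.335 * 37.1 = 12.43 kW

12.43


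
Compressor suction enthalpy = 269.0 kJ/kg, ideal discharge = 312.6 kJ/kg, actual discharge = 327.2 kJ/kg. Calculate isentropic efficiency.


dh_ideal = 312.6 - 269.0 = 43.6 kJ/kg
dh_actual = 327.2 - 269.0 = 58.2 kJ/kg
eta_s = dh_ideal / dh_actual = 43.6 / 58.2
eta_s = 0.7491

0.7491


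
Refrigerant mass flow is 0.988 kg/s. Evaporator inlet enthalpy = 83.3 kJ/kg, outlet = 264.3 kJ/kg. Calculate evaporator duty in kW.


dh = 264.3 - 83.3 = 181.0 kJ/kg
Q_evap = m_dot * dh = 0.988 * 181.0
Q_evap = 178.83 kW

178.83


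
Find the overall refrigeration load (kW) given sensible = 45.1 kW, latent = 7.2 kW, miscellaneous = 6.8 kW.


Q_total = Q_s + Q_l + Q_misc
Q_total = 45.1 + 7.2 + 6.8
Q_total = 59.1 kW

59.1


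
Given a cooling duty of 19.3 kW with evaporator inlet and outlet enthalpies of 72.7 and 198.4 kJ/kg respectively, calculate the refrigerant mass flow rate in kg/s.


dh = 198.4 - 72.7 = 125.7 kJ/kg
m_dot = Q / dh = 19.3 / 125.7 = 0.1535 kg/s

0.1535


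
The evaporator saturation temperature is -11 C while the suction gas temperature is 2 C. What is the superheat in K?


Superheat = T_suction - T_evap
Superheat = 2 - (-11)
Superheat = 13 K

13


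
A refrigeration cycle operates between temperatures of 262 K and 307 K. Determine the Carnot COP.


dT = 307 - 262 = 45 K
COP_carnot = T_cold / dT = 262 / 45
COP_carnot = 5.822

5.822


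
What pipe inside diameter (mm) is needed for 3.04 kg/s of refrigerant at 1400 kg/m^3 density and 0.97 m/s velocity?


A = m_dot / (rho * v) = 3.04 / (1400 * 0.97) = 0.002238586156 m^2
d = sqrt(4*A/pi) * 1000
d = 53.4 mm

53.4


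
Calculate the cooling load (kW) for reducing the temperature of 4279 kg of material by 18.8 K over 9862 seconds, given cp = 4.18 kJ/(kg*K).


Q = m * cp * dT / t
Q = 4279 * 4.18 * 18.8 / 9862
Q = 34.097 kW

34.097


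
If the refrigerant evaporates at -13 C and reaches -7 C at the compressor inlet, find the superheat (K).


Superheat = T_suction - T_evap
Superheat = -7 - (-13)
Superheat = 6 K

6


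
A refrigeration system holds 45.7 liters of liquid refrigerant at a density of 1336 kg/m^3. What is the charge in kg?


Charge = V * rho / 1000
Charge = 45.7 * 1336 / 1000
Charge = 61.06 kg

61.06


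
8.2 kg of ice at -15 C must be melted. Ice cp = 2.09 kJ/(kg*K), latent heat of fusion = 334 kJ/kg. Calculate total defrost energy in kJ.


Sensible heat = cp * dT = 2.09 * 15 = 31.35 kJ/kg
Total per kg = 31.35 + 334 = 365.35 kJ/kg
Q = m * total = 8.2 * 365.35
Q = 2995.9 kJ

2995.9


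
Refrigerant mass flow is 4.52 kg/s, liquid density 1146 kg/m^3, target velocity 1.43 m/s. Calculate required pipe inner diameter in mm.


A = m_dot / (rho * v) = 4.52 / (1146 * 1.43) = 0.002758149355 m^2
d = sqrt(4*A/pi) * 1000
d = 59.3 mm

59.3


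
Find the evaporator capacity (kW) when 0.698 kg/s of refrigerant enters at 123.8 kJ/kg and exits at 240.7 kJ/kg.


dh = 240.7 - 123.8 = 116.9 kJ/kg
Q_evap = m_dot * dh = 0.698 * 116.9
Q_evap = 81.6 kW

81.6


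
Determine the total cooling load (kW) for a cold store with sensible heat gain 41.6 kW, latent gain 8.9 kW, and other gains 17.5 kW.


Q_total = Q_s + Q_l + Q_misc
Q_total = 41.6 + 8.9 + 17.5
Q_total = 68.0 kW

68.0


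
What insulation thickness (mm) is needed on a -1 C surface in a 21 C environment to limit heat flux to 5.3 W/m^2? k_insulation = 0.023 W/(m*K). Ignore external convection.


dT = 21 - (-1) = 22 K
thickness = k * dT / q_max * 1000
thickness = 0.023 * 22 / 5.3 * 1000
thickness = 95.5 mm

95.5


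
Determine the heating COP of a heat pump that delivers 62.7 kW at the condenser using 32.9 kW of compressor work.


COP_hp = Q_cond / W
COP_hp = 62.7 / 32.9
COP_hp = 1.906

1.906


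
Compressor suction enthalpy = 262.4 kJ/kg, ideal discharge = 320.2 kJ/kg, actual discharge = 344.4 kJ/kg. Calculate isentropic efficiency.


dh_ideal = 320.2 - 262.4 = 57.8 kJ/kg
dh_actual = 344.4 - 262.4 = 82.0 kJ/kg
eta_s = dh_ideal / dh_actual = 57.8 / 82.0
eta_s = 0.7049

0.7049


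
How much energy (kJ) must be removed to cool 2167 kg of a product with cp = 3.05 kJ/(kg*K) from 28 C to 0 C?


dT = 28 - (0) = 28 K
Q = m * cp * dT = 2167 * 3.05 * 28
Q = 185062 kJ

185062


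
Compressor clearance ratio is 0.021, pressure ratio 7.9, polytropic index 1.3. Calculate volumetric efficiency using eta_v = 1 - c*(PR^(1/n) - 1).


PR^(1/n) = 7.9^(1/1.3) = 4.90323127
eta_v = 1 - 0.021 * (4.90323127 - 1)
eta_v = 0.918

0.918


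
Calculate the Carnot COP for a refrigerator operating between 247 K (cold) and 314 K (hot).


dT = 314 - 247 = 67 K
COP_carnot = T_cold / dT = 247 / 67
COP_carnot = 3.687

3.687


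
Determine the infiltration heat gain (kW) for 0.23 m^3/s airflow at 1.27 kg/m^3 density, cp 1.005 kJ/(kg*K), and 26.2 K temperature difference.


Q = V_dot * rho * cp * dT
Q = 0.23 * 1.27 * 1.005 * 26.2
Q = 7.691 kW

7.691


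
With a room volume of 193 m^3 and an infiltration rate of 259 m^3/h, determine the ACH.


ACH = flow / volume
ACH = 259 / 193
ACH = 1.342

1.342


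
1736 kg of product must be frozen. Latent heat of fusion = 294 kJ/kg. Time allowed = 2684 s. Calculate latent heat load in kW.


Q_lat = m * h_fg / t
Q_lat = 1736 * 294 / 2684
Q_lat = 190.16 kW

190.16


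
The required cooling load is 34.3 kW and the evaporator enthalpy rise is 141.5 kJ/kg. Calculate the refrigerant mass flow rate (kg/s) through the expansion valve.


m_dot = Q / dh
m_dot = 34.3 / 141.5
m_dot = 0.2424 kg/s

0.2424


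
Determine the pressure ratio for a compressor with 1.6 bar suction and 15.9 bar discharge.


PR = P_high / P_low
PR = 15.9 / 1.6
PR = 9.938

9.938


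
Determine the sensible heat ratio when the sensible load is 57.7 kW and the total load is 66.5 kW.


SHR = Q_sensible / Q_total
SHR = 57.7 / 66.5
SHR = 0.868

0.868


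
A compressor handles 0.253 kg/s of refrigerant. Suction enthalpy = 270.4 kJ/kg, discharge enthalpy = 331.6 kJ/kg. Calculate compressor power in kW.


dh = 331.6 - 270.4 = 61.2 kJ/kg
W = m_dot * dh = 0.253 * 61.2 = 15.48 kW

15.48


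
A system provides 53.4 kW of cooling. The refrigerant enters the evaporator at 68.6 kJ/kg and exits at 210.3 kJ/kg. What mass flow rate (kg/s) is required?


dh = 210.3 - 68.6 = 141.7 kJ/kg
m_dot = Q / dh = 53.4 / 141.7 = 0.3769 kg/s

0.3769


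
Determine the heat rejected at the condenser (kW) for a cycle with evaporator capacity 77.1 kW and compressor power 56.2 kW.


Q_cond = Q_evap + W
Q_cond = 77.1 + 56.2
Q_cond = 133.3 kW

133.3


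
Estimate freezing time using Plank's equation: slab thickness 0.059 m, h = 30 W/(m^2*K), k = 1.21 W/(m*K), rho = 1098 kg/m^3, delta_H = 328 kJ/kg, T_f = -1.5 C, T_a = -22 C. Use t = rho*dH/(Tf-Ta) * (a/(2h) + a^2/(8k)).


dT = -1.5 - (-22) = 20.5 K
term1 = a/(2h) = 0.059/(2*30) = 0.0009833333333
term2 = a^2/(8k) = 0.059^2/(8*1.21) = 0.000359607438
t = rho*dH*1000/dT * (term1 + term2)
t = 1098*328*1000/20.5 * (0.0009833333333 + 0.000359607438)
t = 23593 s

23593


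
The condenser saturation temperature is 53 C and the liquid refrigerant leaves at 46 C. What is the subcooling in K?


Subcooling = T_cond - T_liquid
Subcooling = 53 - 46
Subcooling = 7 K

7


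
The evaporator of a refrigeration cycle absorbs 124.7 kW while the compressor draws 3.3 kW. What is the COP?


COP = Q_evap / W
COP = 124.7 / 3.3
COP = 37.788

37.788


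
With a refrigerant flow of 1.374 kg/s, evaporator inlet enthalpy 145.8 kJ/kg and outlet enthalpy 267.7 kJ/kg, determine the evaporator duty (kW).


dh = 267.7 - 145.8 = 121.9 kJ/kg
Q_evap = m_dot * dh = 1.374 * 121.9
Q_evap = 167.49 kW

167.49


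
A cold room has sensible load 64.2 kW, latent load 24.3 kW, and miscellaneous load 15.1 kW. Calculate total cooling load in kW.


Q_total = Q_s + Q_l + Q_misc
Q_total = 64.2 + 24.3 + 15.1
Q_total = 103.6 kW

103.6


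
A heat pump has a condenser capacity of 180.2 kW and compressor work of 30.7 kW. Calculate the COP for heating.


COP_hp = Q_cond / W
COP_hp = 180.2 / 30.7
COP_hp = 5.87

5.87


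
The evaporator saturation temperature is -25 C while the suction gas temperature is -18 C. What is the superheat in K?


Superheat = T_suction - T_evap
Superheat = -18 - (-25)
Superheat = 7 K

7


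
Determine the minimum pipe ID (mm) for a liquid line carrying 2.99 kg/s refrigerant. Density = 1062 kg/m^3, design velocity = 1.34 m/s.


A = m_dot / (rho * v) = 2.99 / (1062 * 1.34) = 0.002101076538 m^2
d = sqrt(4*A/pi) * 1000
d = 51.7 mm

51.7


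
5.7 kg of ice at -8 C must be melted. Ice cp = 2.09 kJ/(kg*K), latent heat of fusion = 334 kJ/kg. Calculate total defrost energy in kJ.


Sensible heat = cp * dT = 2.09 * 8 = 16.72 kJ/kg
Total per kg = 16.72 + 334 = 350.72 kJ/kg
Q = m * total = 5.7 * 350.72
Q = 1999.1 kJ

1999.1


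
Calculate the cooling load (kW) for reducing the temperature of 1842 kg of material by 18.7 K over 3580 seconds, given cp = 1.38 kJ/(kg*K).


Q = m * cp * dT / t
Q = 1842 * 1.38 * 18.7 / 3580
Q = 13.278 kW

13.278


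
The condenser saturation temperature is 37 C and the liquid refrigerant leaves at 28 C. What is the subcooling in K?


Subcooling = T_cond - T_liquid
Subcooling = 37 - 28
Subcooling = 9 K

9


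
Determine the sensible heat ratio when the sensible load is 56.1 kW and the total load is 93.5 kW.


SHR = Q_sensible / Q_total
SHR = 56.1 / 93.5
SHR = 0.6

0.6


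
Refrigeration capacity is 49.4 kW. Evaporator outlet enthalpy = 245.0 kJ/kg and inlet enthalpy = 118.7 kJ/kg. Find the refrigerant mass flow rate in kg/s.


dh = 245.0 - 118.7 = 126.3 kJ/kg
m_dot = Q / dh = 49.4 / 126.3 = 0.3911 kg/s

0.3911


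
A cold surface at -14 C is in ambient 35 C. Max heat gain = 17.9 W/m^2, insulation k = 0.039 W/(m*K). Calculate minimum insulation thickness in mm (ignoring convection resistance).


dT = 35 - (-14) = 49 K
thickness = k * dT / q_max * 1000
thickness = 0.039 * 49 / 17.9 * 1000
thickness = 106.8 mm

106.8


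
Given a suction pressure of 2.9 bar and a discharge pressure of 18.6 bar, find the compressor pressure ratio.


PR = P_high / P_low
PR = 18.6 / 2.9
PR = 6.414

6.414


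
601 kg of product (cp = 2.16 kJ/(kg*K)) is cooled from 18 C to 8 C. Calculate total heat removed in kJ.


dT = 18 - (8) = 10 K
Q = m * cp * dT = 601 * 2.16 * 10
Q = 12982 kJ

12982


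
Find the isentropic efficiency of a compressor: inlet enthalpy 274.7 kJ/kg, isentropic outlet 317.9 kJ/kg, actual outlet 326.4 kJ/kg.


dh_ideal = 317.9 - 274.7 = 43.2 kJ/kg
dh_actual = 326.4 - 274.7 = 51.7 kJ/kg
eta_s = dh_ideal / dh_actual = 43.2 / 51.7
eta_s = 0.8356

0.8356


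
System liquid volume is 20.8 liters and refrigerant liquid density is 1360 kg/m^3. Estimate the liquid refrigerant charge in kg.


Charge = V * rho / 1000
Charge = 20.8 * 1360 / 1000
Charge = 28.29 kg

28.29


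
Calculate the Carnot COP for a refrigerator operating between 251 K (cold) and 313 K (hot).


dT = 313 - 251 = 62 K
COP_carnot = T_cold / dT = 251 / 62
COP_carnot = 4.048

4.048


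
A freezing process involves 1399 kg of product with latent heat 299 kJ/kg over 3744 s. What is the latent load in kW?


Q_lat = m * h_fg / t
Q_lat = 1399 * 299 / 3744
Q_lat = 111.73 kW

111.73


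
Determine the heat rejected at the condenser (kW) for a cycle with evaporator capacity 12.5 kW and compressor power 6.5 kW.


Q_cond = Q_evap + W
Q_cond = 12.5 + 6.5
Q_cond = 19.0 kW

19.0


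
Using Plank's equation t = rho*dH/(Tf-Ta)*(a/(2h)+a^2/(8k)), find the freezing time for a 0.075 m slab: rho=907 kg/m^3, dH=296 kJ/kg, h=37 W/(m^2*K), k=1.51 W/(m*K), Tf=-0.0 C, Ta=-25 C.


dT = -0.0 - (-25) = 25.0 K
term1 = a/(2h) = 0.075/(2*37) = 0.001013513514
term2 = a^2/(8k) = 0.075^2/(8*1.51) = 0.0004656456954
t = rho*dH*1000/dT * (term1 + term2)
t = 907*296*1000/25.0 * (0.001013513514 + 0.0004656456954)
t = 15885 s

15885


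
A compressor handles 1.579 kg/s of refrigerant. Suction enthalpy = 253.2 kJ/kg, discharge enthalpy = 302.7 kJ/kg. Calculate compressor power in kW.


dh = 302.7 - 253.2 = 49.5 kJ/kg
W = m_dot * dh = 1.579 * 49.5 = 78.16 kW

78.16


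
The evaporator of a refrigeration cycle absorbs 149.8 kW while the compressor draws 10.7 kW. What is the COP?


COP = Q_evap / W
COP = 149.8 / 10.7
COP = 14.0

14.0


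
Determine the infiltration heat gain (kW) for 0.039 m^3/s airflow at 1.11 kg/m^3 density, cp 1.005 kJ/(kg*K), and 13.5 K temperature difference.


Q = V_dot * rho * cp * dT
Q = 0.039 * 1.11 * 1.005 * 13.5
Q = 0.587 kW

0.587


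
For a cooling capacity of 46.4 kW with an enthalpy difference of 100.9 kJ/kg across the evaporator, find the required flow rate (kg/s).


m_dot = Q / dh
m_dot = 46.4 / 100.9
m_dot = 0.4599 kg/s

0.4599


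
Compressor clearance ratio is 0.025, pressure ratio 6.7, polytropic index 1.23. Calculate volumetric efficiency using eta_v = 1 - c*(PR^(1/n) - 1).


PR^(1/n) = 6.7^(1/1.23) = 4.69467498
eta_v = 1 - 0.025 * (4.69467498 - 1)
eta_v = 0.9076

0.9076


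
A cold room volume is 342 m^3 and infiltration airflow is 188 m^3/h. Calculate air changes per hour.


ACH = flow / volume
ACH = 188 / 342
ACH = 0.55

0.55


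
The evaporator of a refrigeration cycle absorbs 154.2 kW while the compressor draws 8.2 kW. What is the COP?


COP = Q_evap / W
COP = 154.2 / 8.2
COP = 18.805

18.805


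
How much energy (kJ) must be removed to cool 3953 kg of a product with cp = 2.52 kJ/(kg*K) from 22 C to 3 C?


dT = 22 - (3) = 19 K
Q = m * cp * dT = 3953 * 2.52 * 19
Q = 189270 kJ

189270


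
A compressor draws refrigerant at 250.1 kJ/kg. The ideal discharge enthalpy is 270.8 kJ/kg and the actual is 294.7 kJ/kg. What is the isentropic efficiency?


dh_ideal = 270.8 - 250.1 = 20.7 kJ/kg
dh_actual = 294.7 - 250.1 = 44.6 kJ/kg
eta_s = dh_ideal / dh_actual = 20.7 / 44.6
eta_s = 0.4641

0.4641


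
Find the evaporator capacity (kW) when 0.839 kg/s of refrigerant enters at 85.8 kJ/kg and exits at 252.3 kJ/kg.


dh = 252.3 - 85.8 = 166.5 kJ/kg
Q_evap = m_dot * dh = 0.839 * 166.5
Q_evap = 139.69 kW

139.69


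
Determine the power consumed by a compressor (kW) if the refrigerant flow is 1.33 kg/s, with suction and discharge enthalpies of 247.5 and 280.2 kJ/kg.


dh = 280.2 - 247.5 = 32.7 kJ/kg
W = m_dot * dh = 1.33 * 32.7 = 43.49 kW

43.49


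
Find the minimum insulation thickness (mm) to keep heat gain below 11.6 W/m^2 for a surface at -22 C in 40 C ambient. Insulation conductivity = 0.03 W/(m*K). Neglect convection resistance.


dT = 40 - (-22) = 62 K
thickness = k * dT / q_max * 1000
thickness = 0.03 * 62 / 11.6 * 1000
thickness = 160.3 mm

160.3


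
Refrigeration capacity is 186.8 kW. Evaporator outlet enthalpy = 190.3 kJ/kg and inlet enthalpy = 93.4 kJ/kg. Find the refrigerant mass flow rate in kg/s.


dh = 190.3 - 93.4 = 96.9 kJ/kg
m_dot = Q / dh = 186.8 / 96.9 = 1.9278 kg/s

1.9278


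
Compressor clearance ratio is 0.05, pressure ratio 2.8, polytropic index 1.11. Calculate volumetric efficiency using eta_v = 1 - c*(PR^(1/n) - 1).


PR^(1/n) = 2.8^(1/1.11) = 2.52839588
eta_v = 1 - 0.05 * (2.52839588 - 1)
eta_v = 0.9236

0.9236


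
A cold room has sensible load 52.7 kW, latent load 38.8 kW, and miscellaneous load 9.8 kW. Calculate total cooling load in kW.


Q_total = Q_s + Q_l + Q_misc
Q_total = 52.7 + 38.8 + 9.8
Q_total = 101.3 kW

101.3


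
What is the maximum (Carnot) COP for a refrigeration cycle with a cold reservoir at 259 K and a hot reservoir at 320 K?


dT = 320 - 259 = 61 K
COP_carnot = T_cold / dT = 259 / 61
COP_carnot = 4.246

4.246


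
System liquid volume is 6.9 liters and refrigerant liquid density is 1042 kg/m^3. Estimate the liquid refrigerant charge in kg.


Charge = V * rho / 1000
Charge = 6.9 * 1042 / 1000
Charge = 7.19 kg

7.19


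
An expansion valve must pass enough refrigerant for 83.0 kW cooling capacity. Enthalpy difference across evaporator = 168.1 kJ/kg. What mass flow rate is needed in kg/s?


m_dot = Q / dh
m_dot = 83.0 / 168.1
m_dot = 0.4938 kg/s

0.4938


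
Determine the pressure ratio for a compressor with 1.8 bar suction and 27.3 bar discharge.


PR = P_high / P_low
PR = 27.3 / 1.8
PR = 15.167

15.167


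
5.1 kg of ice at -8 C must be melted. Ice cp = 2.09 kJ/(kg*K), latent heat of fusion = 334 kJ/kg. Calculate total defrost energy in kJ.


Sensible heat = cp * dT = 2.09 * 8 = 16.72 kJ/kg
Total per kg = 16.72 + 334 = 350.72 kJ/kg
Q = m * total = 5.1 * 350.72
Q = 1788.7 kJ

1788.7


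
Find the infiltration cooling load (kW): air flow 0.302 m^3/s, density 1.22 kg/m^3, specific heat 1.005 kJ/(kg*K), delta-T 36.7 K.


Q = V_dot * rho * cp * dT
Q = 0.302 * 1.22 * 1.005 * 36.7
Q = 13.589 kW

13.589


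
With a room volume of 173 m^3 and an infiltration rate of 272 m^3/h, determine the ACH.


ACH = flow / volume
ACH = 272 / 173
ACH = 1.572

1.572


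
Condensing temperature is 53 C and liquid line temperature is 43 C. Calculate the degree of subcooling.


Subcooling = T_cond - T_liquid
Subcooling = 53 - 43
Subcooling = 10 K

10


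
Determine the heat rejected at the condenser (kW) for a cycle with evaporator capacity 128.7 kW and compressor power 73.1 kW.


Q_cond = Q_evap + W
Q_cond = 128.7 + 73.1
Q_cond = 201.8 kW

201.8


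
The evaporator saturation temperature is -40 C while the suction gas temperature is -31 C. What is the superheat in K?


Superheat = T_suction - T_evap
Superheat = -31 - (-40)
Superheat = 9 K

9


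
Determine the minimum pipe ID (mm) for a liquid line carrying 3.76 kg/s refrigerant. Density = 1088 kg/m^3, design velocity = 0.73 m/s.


A = m_dot / (rho * v) = 3.76 / (1088 * 0.73) = 0.004734085415 m^2
d = sqrt(4*A/pi) * 1000
d = 77.6 mm

77.6


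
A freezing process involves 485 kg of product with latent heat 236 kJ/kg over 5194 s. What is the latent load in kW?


Q_lat = m * h_fg / t
Q_lat = 485 * 236 / 5194
Q_lat = 22.04 kW

22.04


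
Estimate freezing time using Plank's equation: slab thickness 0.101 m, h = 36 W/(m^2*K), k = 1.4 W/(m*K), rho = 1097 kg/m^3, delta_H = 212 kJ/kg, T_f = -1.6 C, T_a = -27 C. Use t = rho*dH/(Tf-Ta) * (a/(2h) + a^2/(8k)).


dT = -1.6 - (-27) = 25.4 K
term1 = a/(2h) = 0.101/(2*36) = 0.001402777778
term2 = a^2/(8k) = 0.101^2/(8*1.4) = 0.0009108035714
t = rho*dH*1000/dT * (term1 + term2)
t = 1097*212*1000/25.4 * (0.001402777778 + 0.0009108035714)
t = 21183 s

21183


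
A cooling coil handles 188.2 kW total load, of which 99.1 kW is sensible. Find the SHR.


SHR = Q_sensible / Q_total
SHR = 99.1 / 188.2
SHR = 0.527

0.527


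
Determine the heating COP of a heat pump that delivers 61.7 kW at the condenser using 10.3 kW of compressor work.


COP_hp = Q_cond / W
COP_hp = 61.7 / 10.3
COP_hp = 5.99

5.99


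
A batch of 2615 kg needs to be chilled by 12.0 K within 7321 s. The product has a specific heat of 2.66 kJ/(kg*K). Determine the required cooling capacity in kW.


Q = m * cp * dT / t
Q = 2615 * 2.66 * 12.0 / 7321
Q = 11.402 kW

11.402


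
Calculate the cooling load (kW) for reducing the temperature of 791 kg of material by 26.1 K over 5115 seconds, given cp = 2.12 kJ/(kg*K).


Q = m * cp * dT / t
Q = 791 * 2.12 * 26.1 / 5115
Q = 8.557 kW

8.557


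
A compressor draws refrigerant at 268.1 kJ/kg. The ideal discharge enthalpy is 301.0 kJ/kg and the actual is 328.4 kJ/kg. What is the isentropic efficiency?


dh_ideal = 301.0 - 268.1 = 32.9 kJ/kg
dh_actual = 328.4 - 268.1 = 60.3 kJ/kg
eta_s = dh_ideal / dh_actual = 32.9 / 60.3
eta_s = 0.5456

0.5456


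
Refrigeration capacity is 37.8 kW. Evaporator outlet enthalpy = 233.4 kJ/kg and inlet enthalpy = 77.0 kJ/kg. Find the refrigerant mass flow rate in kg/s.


dh = 233.4 - 77.0 = 156.4 kJ/kg
m_dot = Q / dh = 37.8 / 156.4 = 0.2417 kg/s

0.2417


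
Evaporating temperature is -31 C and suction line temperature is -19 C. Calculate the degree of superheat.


Superheat = T_suction - T_evap
Superheat = -19 - (-31)
Superheat = 12 K

12


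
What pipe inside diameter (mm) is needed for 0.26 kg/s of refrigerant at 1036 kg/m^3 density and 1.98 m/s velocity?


A = m_dot / (rho * v) = 0.26 / (1036 * 1.98) = 0.0001267501268 m^2
d = sqrt(4*A/pi) * 1000
d = 12.7 mm

12.7


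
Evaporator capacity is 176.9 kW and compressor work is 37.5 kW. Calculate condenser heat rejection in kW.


Q_cond = Q_evap + W
Q_cond = 176.9 + 37.5
Q_cond = 214.4 kW

214.4


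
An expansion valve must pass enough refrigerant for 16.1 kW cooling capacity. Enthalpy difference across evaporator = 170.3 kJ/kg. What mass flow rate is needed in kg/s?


m_dot = Q / dh
m_dot = 16.1 / 170.3
m_dot = 0.0945 kg/s

0.0945


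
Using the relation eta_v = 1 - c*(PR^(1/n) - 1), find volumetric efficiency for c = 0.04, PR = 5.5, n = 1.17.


PR^(1/n) = 5.5^(1/1.17) = 4.29327417
eta_v = 1 - 0.04 * (4.29327417 - 1)
eta_v = 0.8683

0.8683


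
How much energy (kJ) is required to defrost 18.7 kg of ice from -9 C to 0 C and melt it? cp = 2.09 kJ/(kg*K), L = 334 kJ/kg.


Sensible heat = cp * dT = 2.09 * 9 = 18.81 kJ/kg
Total per kg = 18.81 + 334 = 352.81 kJ/kg
Q = m * total = 18.7 * 352.81
Q = 6597.5 kJ

6597.5


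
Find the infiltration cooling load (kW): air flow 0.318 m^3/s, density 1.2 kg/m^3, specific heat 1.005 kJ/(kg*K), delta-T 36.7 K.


Q = V_dot * rho * cp * dT
Q = 0.318 * 1.2 * 1.005 * 36.7
Q = 14.075 kW

14.075


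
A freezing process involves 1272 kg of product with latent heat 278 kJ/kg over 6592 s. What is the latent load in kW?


Q_lat = m * h_fg / t
Q_lat = 1272 * 278 / 6592
Q_lat = 53.64 kW

53.64


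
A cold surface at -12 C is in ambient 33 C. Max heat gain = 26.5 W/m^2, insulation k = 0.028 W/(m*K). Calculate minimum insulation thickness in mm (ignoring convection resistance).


dT = 33 - (-12) = 45 K
thickness = k * dT / q_max * 1000
thickness = 0.028 * 45 / 26.5 * 1000
thickness = 47.5 mm

47.5


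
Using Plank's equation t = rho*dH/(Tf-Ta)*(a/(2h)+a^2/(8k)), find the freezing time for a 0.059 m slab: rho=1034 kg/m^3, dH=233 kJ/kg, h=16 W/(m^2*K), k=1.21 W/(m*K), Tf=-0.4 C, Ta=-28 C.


dT = -0.4 - (-28) = 27.6 K
term1 = a/(2h) = 0.059/(2*16) = 0.00184375
term2 = a^2/(8k) = 0.059^2/(8*1.21) = 0.000359607438
t = rho*dH*1000/dT * (term1 + term2)
t = 1034*233*1000/27.6 * (0.00184375 + 0.000359607438)
t = 19233 s

19233


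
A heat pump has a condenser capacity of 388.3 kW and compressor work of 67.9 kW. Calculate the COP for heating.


COP_hp = Q_cond / W
COP_hp = 388.3 / 67.9
COP_hp = 5.719

5.719


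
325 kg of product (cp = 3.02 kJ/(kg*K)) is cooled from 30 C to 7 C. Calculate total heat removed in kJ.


dT = 30 - (7) = 23 K
Q = m * cp * dT = 325 * 3.02 * 23
Q = 22575 kJ

22575


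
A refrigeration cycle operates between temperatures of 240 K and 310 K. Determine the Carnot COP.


dT = 310 - 240 = 70 K
COP_carnot = T_cold / dT = 240 / 70
COP_carnot = 3.429

3.429


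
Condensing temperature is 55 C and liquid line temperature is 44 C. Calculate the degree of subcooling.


Subcooling = T_cond - T_liquid
Subcooling = 55 - 44
Subcooling = 11 K

11


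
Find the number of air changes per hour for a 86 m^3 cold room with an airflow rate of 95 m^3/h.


ACH = flow / volume
ACH = 95 / 86
ACH = 1.105

1.105


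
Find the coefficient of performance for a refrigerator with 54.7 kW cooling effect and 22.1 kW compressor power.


COP = Q_evap / W
COP = 54.7 / 22.1
COP = 2.475

2.475


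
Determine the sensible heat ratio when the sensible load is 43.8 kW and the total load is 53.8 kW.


SHR = Q_sensible / Q_total
SHR = 43.8 / 53.8
SHR = 0.814

0.814


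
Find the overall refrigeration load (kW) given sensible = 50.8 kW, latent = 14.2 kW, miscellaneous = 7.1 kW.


Q_total = Q_s + Q_l + Q_misc
Q_total = 50.8 + 14.2 + 7.1
Q_total = 72.1 kW

72.1


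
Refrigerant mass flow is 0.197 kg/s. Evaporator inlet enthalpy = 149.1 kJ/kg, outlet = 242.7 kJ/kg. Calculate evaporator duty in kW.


dh = 242.7 - 149.1 = 93.6 kJ/kg
Q_evap = m_dot * dh = 0.197 * 93.6
Q_evap = 18.44 kW

18.44


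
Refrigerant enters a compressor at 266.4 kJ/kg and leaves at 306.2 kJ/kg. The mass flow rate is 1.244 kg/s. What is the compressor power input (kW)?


dh = 306.2 - 266.4 = 39.8 kJ/kg
W = m_dot * dh = 1.244 * 39.8 = 49.51 kW

49.51


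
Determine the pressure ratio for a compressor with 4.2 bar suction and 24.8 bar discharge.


PR = P_high / P_low
PR = 24.8 / 4.2
PR = 5.905

5.905


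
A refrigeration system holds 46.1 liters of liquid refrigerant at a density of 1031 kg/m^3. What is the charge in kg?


Charge = V * rho / 1000
Charge = 46.1 * 1031 / 1000
Charge = 47.53 kg

47.53


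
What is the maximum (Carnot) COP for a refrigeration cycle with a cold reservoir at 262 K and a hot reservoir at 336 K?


dT = 336 - 262 = 74 K
COP_carnot = T_cold / dT = 262 / 74
COP_carnot = 3.541

3.541


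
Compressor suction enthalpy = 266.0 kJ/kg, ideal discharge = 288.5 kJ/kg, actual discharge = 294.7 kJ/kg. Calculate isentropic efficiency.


dh_ideal = 288.5 - 266.0 = 22.5 kJ/kg
dh_actual = 294.7 - 266.0 = 28.7 kJ/kg
eta_s = dh_ideal / dh_actual = 22.5 / 28.7
eta_s = 0.784

0.784


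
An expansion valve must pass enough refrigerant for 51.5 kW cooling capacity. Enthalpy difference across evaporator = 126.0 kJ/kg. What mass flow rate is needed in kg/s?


m_dot = Q / dh
m_dot = 51.5 / 126.0
m_dot = 0.4087 kg/s

0.4087


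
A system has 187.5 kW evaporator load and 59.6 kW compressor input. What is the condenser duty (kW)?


Q_cond = Q_evap + W
Q_cond = 187.5 + 59.6
Q_cond = 247.1 kW

247.1


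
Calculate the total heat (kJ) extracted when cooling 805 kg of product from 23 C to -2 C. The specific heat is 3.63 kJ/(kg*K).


dT = 23 - (-2) = 25 K
Q = m * cp * dT = 805 * 3.63 * 25
Q = 73054 kJ

73054


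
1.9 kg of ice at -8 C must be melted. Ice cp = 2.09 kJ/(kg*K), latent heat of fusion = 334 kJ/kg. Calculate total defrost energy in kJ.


Sensible heat = cp * dT = 2.09 * 8 = 16.72 kJ/kg
Total per kg = 16.72 + 334 = 350.72 kJ/kg
Q = m * total = 1.9 * 350.72
Q = 666.4 kJ

666.4


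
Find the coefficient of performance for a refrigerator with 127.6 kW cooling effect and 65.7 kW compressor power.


COP = Q_evap / W
COP = 127.6 / 65.7
COP = 1.942

1.942


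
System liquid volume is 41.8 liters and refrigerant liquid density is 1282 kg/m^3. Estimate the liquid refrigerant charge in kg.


Charge = V * rho / 1000
Charge = 41.8 * 1282 / 1000
Charge = 53.59 kg

53.59


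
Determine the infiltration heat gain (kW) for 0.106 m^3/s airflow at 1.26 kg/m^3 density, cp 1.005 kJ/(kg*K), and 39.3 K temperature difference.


Q = V_dot * rho * cp * dT
Q = 0.106 * 1.26 * 1.005 * 39.3
Q = 5.275 kW

5.275


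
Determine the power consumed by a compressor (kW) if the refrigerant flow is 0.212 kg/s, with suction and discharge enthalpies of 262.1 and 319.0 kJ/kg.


dh = 319.0 - 262.1 = 56.9 kJ/kg
W = m_dot * dh = 0.212 * 56.9 = 12.06 kW

12.06


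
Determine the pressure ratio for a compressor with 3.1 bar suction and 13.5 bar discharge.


PR = P_high / P_low
PR = 13.5 / 3.1
PR = 4.355

4.355


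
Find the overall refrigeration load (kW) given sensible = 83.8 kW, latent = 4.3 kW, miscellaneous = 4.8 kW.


Q_total = Q_s + Q_l + Q_misc
Q_total = 83.8 + 4.3 + 4.8
Q_total = 92.9 kW

92.9


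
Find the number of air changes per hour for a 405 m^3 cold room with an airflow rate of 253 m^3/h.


ACH = flow / volume
ACH = 253 / 405
ACH = 0.625

0.625


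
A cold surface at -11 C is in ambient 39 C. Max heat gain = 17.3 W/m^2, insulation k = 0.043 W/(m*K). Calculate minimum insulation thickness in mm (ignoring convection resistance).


dT = 39 - (-11) = 50 K
thickness = k * dT / q_max * 1000
thickness = 0.043 * 50 / 17.3 * 1000
thickness = 124.3 mm

124.3


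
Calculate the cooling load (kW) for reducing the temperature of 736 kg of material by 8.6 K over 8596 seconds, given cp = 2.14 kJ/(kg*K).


Q = m * cp * dT / t
Q = 736 * 2.14 * 8.6 / 8596
Q = 1.576 kW

1.576


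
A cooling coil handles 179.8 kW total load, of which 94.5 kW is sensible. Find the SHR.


SHR = Q_sensible / Q_total
SHR = 94.5 / 179.8
SHR = 0.526

0.526


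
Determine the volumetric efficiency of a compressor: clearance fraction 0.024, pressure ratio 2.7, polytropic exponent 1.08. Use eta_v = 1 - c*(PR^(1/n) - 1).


PR^(1/n) = 2.7^(1/1.08) = 2.50848144
eta_v = 1 - 0.024 * (2.50848144 - 1)
eta_v = 0.9638

0.9638


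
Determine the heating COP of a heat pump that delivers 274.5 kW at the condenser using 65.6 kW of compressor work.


COP_hp = Q_cond / W
COP_hp = 274.5 / 65.6
COP_hp = 4.184

4.184


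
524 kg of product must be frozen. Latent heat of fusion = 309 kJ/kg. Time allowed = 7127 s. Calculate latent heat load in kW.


Q_lat = m * h_fg / t
Q_lat = 524 * 309 / 7127
Q_lat = 22.72 kW

22.72


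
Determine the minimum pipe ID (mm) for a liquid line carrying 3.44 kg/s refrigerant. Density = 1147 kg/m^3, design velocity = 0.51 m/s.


A = m_dot / (rho * v) = 3.44 / (1147 * 0.51) = 0.005880643452 m^2
d = sqrt(4*A/pi) * 1000
d = 86.5 mm

86.5


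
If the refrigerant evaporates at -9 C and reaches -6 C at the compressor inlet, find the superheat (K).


Superheat = T_suction - T_evap
Superheat = -6 - (-9)
Superheat = 3 K

3


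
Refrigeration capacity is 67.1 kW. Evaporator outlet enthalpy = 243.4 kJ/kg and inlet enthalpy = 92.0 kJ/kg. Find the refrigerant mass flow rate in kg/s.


dh = 243.4 - 92.0 = 151.4 kJ/kg
m_dot = Q / dh = 67.1 / 151.4 = 0.4432 kg/s

0.4432


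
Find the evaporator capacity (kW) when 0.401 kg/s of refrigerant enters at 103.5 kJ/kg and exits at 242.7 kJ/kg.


dh = 242.7 - 103.5 = 139.2 kJ/kg
Q_evap = m_dot * dh = 0.401 * 139.2
Q_evap = 55.82 kW

55.82


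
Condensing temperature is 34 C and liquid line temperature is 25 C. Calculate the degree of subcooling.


Subcooling = T_cond - T_liquid
Subcooling = 34 - 25
Subcooling = 9 K

9


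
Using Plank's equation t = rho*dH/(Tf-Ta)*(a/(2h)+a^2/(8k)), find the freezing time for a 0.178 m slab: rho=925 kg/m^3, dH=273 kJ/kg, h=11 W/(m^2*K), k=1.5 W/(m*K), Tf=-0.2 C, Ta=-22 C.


dT = -0.2 - (-22) = 21.8 K
term1 = a/(2h) = 0.178/(2*11) = 0.008090909091
term2 = a^2/(8k) = 0.178^2/(8*1.5) = 0.002640333333
t = rho*dH*1000/dT * (term1 + term2)
t = 925*273*1000/21.8 * (0.008090909091 + 0.002640333333)
t = 124308 s

124308


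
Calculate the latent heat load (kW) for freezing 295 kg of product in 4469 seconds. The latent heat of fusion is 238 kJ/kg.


Q_lat = m * h_fg / t
Q_lat = 295 * 238 / 4469
Q_lat = 15.71 kW

15.71


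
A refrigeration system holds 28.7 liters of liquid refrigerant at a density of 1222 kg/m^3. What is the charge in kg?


Charge = V * rho / 1000
Charge = 28.7 * 1222 / 1000
Charge = 35.07 kg

35.07


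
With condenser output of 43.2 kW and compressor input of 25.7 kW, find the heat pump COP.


COP_hp = Q_cond / W
COP_hp = 43.2 / 25.7
COP_hp = 1.681

1.681


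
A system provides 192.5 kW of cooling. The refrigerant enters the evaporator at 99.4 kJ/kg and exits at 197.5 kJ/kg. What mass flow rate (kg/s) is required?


dh = 197.5 - 99.4 = 98.1 kJ/kg
m_dot = Q / dh = 192.5 / 98.1 = 1.9623 kg/s

1.9623


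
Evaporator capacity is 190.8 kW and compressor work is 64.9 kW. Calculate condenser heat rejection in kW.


Q_cond = Q_evap + W
Q_cond = 190.8 + 64.9
Q_cond = 255.7 kW

255.7


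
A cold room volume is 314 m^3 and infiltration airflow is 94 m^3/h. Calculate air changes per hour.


ACH = flow / volume
ACH = 94 / 314
ACH = 0.299

0.299


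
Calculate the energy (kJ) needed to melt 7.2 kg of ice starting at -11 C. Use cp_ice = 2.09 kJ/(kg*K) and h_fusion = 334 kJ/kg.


Sensible heat = cp * dT = 2.09 * 11 = 22.99 kJ/kg
Total per kg = 22.99 + 334 = 356.99 kJ/kg
Q = m * total = 7.2 * 356.99
Q = 2570.3 kJ

2570.3


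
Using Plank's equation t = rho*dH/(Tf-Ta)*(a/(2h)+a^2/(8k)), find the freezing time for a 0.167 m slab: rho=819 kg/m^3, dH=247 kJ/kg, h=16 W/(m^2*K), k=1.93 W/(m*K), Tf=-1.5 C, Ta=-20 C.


dT = -1.5 - (-20) = 18.5 K
term1 = a/(2h) = 0.167/(2*16) = 0.00521875
term2 = a^2/(8k) = 0.167^2/(8*1.93) = 0.001806282383
t = rho*dH*1000/dT * (term1 + term2)
t = 819*247*1000/18.5 * (0.00521875 + 0.001806282383)
t = 76817 s

76817


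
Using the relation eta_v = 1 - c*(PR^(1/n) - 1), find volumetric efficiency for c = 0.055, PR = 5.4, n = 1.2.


PR^(1/n) = 5.4^(1/1.2) = 4.07688192
eta_v = 1 - 0.055 * (4.07688192 - 1)
eta_v = 0.8308

0.8308


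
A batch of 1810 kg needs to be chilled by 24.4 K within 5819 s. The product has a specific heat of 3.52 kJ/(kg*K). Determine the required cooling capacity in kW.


Q = m * cp * dT / t
Q = 1810 * 3.52 * 24.4 / 5819
Q = 26.715 kW

26.715


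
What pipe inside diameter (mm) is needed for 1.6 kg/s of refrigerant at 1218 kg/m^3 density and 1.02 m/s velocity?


A = m_dot / (rho * v) = 1.6 / (1218 * 1.02) = 0.00128787147 m^2
d = sqrt(4*A/pi) * 1000
d = 40.5 mm

40.5


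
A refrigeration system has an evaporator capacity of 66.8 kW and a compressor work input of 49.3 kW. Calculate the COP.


COP = Q_evap / W
COP = 66.8 / 49.3
COP = 1.355

1.355


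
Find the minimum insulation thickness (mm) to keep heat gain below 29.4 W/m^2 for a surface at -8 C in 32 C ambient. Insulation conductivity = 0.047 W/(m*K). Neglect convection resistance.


dT = 32 - (-8) = 40 K
thickness = k * dT / q_max * 1000
thickness = 0.047 * 40 / 29.4 * 1000
thickness = 63.9 mm

63.9


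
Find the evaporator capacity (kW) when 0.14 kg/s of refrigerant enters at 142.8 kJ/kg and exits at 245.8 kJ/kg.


dh = 245.8 - 142.8 = 103.0 kJ/kg
Q_evap = m_dot * dh = 0.14 * 103.0
Q_evap = 14.42 kW

14.42


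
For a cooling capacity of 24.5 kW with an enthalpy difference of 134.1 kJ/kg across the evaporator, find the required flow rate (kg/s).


m_dot = Q / dh
m_dot = 24.5 / 134.1
m_dot = 0.1827 kg/s

0.1827


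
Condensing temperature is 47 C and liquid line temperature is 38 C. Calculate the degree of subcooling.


Subcooling = T_cond - T_liquid
Subcooling = 47 - 38
Subcooling = 9 K

9


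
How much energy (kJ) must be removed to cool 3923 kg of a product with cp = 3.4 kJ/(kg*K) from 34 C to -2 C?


dT = 34 - (-2) = 36 K
Q = m * cp * dT = 3923 * 3.4 * 36
Q = 480175 kJ

480175


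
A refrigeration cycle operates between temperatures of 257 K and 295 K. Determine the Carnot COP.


dT = 295 - 257 = 38 K
COP_carnot = T_cold / dT = 257 / 38
COP_carnot = 6.763

6.763


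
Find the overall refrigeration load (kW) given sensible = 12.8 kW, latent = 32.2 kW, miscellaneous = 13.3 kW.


Q_total = Q_s + Q_l + Q_misc
Q_total = 12.8 + 32.2 + 13.3
Q_total = 58.3 kW

58.3


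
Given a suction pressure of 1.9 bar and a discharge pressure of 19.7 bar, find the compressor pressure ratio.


PR = P_high / P_low
PR = 19.7 / 1.9
PR = 10.368

10.368


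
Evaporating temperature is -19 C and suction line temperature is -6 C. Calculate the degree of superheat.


Superheat = T_suction - T_evap
Superheat = -6 - (-19)
Superheat = 13 K

13


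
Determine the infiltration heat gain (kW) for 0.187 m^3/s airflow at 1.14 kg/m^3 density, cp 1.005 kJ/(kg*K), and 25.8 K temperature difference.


Q = V_dot * rho * cp * dT
Q = 0.187 * 1.14 * 1.005 * 25.8
Q = 5.528 kW

5.528


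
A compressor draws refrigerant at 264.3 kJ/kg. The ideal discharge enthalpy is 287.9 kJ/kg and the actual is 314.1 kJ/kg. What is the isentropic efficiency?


dh_ideal = 287.9 - 264.3 = 23.6 kJ/kg
dh_actual = 314.1 - 264.3 = 49.8 kJ/kg
eta_s = dh_ideal / dh_actual = 23.6 / 49.8
eta_s = 0.4739

0.4739


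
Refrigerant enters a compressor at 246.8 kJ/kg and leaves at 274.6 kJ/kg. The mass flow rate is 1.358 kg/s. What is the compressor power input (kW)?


dh = 274.6 - 246.8 = 27.8 kJ/kg
W = m_dot * dh = 1.358 * 27.8 = 37.75 kW

37.75


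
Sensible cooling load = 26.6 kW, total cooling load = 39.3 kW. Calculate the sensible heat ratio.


SHR = Q_sensible / Q_total
SHR = 26.6 / 39.3
SHR = 0.677

0.677


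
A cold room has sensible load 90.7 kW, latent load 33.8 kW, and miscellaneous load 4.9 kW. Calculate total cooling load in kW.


Q_total = Q_s + Q_l + Q_misc
Q_total = 90.7 + 33.8 + 4.9
Q_total = 129.4 kW

129.4


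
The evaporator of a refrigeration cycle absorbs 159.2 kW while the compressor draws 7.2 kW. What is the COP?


COP = Q_evap / W
COP = 159.2 / 7.2
COP = 22.111

22.111


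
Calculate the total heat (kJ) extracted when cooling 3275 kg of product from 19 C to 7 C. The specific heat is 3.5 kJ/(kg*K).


dT = 19 - (7) = 12 K
Q = m * cp * dT = 3275 * 3.5 * 12
Q = 137550 kJ

137550


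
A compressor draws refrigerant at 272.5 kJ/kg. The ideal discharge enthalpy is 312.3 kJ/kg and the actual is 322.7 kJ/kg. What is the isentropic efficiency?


dh_ideal = 312.3 - 272.5 = 39.8 kJ/kg
dh_actual = 322.7 - 272.5 = 50.2 kJ/kg
eta_s = dh_ideal / dh_actual = 39.8 / 50.2
eta_s = 0.7928

0.7928


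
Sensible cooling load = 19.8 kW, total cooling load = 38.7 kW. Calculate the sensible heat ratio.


SHR = Q_sensible / Q_total
SHR = 19.8 / 38.7
SHR = 0.512

0.512


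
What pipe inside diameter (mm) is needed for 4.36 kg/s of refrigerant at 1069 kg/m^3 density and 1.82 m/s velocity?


A = m_dot / (rho * v) = 4.36 / (1069 * 1.82) = 0.002240976984 m^2
d = sqrt(4*A/pi) * 1000
d = 53.4 mm

53.4


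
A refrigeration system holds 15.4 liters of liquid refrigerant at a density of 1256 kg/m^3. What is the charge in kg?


Charge = V * rho / 1000
Charge = 15.4 * 1256 / 1000
Charge = 19.34 kg

19.34


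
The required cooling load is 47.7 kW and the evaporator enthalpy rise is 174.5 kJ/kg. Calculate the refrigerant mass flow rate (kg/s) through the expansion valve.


m_dot = Q / dh
m_dot = 47.7 / 174.5
m_dot = 0.2734 kg/s

0.2734


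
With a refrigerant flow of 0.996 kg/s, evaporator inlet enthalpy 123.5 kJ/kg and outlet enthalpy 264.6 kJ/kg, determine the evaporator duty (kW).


dh = 264.6 - 123.5 = 141.1 kJ/kg
Q_evap = m_dot * dh = 0.996 * 141.1
Q_evap = 140.54 kW

140.54


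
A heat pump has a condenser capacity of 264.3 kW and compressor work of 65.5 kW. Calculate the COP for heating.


COP_hp = Q_cond / W
COP_hp = 264.3 / 65.5
COP_hp = 4.035

4.035


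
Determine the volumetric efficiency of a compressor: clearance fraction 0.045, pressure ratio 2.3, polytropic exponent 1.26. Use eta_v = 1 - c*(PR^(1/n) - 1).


PR^(1/n) = 2.3^(1/1.26) = 1.9368036
eta_v = 1 - 0.045 * (1.9368036 - 1)
eta_v = 0.9578

0.9578


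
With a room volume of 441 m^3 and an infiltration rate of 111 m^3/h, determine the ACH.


ACH = flow / volume
ACH = 111 / 441
ACH = 0.252

0.252


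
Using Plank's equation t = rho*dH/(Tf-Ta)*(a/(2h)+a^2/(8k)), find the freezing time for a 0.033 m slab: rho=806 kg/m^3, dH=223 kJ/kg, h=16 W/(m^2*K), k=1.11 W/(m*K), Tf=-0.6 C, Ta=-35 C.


dT = -0.6 - (-35) = 34.4 K
term1 = a/(2h) = 0.033/(2*16) = 0.00103125
term2 = a^2/(8k) = 0.033^2/(8*1.11) = 0.0001226351351
t = rho*dH*1000/dT * (term1 + term2)
t = 806*223*1000/34.4 * (0.00103125 + 0.0001226351351)
t = 6029 s

6029


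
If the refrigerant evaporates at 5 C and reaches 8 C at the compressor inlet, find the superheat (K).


Superheat = T_suction - T_evap
Superheat = 8 - (5)
Superheat = 3 K

3
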